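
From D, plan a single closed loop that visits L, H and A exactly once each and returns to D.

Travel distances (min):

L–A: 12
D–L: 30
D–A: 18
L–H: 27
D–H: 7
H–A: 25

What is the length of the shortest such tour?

64 min — the shortest possible round trip.

With 3 stops there are 3!/2 = 3 distinct round trips (a route and its reverse cost the same).
D-L-H-A-D: 30+27+25+18 = 100
D-L-A-H-D: 30+12+25+7 = 74
D-H-L-A-D: 7+27+12+18 = 64
The minimum is 64.
One optimal route: D → H → L → A → D (or its reverse).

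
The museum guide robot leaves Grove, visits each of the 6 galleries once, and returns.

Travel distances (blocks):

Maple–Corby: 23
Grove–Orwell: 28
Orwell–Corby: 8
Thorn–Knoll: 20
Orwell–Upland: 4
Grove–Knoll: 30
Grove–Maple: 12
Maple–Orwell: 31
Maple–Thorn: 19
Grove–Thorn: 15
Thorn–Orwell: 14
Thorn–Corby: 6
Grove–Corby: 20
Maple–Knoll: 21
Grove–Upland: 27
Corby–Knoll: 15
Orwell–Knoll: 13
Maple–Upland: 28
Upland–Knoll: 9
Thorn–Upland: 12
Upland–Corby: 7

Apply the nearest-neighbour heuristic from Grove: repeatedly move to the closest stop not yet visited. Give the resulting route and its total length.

At Grove the remaining stops are Maple 12, Thorn 15, Corby 20, Upland 27, Orwell 28, Knoll 30; go to Maple.
At Maple the remaining stops are Thorn 19, Knoll 21, Corby 23, Upland 28, Orwell 31; go to Thorn.
At Thorn the remaining stops are Corby 6, Upland 12, Orwell 14, Knoll 20; go to Corby.
At Corby the remaining stops are Upland 7, Orwell 8, Knoll 15; go to Upland.
At Upland the remaining stops are Orwell 4, Knoll 9; go to Orwell.
At Orwell the remaining stops are Knoll 13; go to Knoll.
Return Knoll→Grove: 30.
Total = 12 + 19 + 6 + 7 + 4 + 13 + 30 = 91.

Nearest-neighbour total = 91 blocks; route Grove → Maple → Thorn → Corby → Upland → Orwell → Knoll → Grove.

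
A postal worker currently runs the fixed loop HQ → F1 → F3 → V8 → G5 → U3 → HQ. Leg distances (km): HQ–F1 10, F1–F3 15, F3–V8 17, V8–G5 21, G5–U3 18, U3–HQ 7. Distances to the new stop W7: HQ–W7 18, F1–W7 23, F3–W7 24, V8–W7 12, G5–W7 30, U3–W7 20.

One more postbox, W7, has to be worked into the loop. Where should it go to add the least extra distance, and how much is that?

+19 km — insert W7 between F3 and V8.

Insertion cost between consecutive stops i–j is d(i,W7) + d(W7,j) − d(i,j):
  between HQ and F1: 18 + 23 − 10 = 31
  between F1 and F3: 23 + 24 − 15 = 32
  between F3 and V8: 24 + 12 − 17 = 19
  between V8 and G5: 12 + 30 − 21 = 21
  between G5 and U3: 30 + 20 − 18 = 32
  between U3 and HQ: 20 + 18 − 7 = 31
Cheapest insertion is between F3 and V8, adding 19.
New total = 88 + 19 = 107.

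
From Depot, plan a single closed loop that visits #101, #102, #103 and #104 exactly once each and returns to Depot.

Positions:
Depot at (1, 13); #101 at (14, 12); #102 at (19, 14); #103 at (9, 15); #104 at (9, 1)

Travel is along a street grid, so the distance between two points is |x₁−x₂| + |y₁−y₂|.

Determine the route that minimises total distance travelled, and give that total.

There are 12 distinct closed tours to check (reversals are equivalent).
Depot → #101 → #102 → #103 → #104 → Depot: 14+7+11+14+20 = 66
Depot → #101 → #102 → #104 → #103 → Depot: 14+7+23+14+10 = 68
Depot → #101 → #103 → #102 → #104 → Depot: 14+8+11+23+20 = 76
Depot → #101 → #103 → #104 → #102 → Depot: 14+8+14+23+19 = 78
Depot → #101 → #104 → #102 → #103 → Depot: 14+16+23+11+10 = 74
Depot → #101 → #104 → #103 → #102 → Depot: 14+16+14+11+19 = 74
Depot → #102 → #101 → #103 → #104 → Depot: 19+7+8+14+20 = 68
Depot → #102 → #101 → #104 → #103 → Depot: 19+7+16+14+10 = 66
Depot → #102 → #103 → #101 → #104 → Depot: 19+11+8+16+20 = 74
Depot → #102 → #104 → #101 → #103 → Depot: 19+23+16+8+10 = 76
Depot → #103 → #101 → #102 → #104 → Depot: 10+8+7+23+20 = 68
Depot → #103 → #102 → #101 → #104 → Depot: 10+11+7+16+20 = 64
The minimum is 64.
One optimal route: Depot → #103 → #102 → #101 → #104 → Depot (or its reverse).

Shortest round trip = 64.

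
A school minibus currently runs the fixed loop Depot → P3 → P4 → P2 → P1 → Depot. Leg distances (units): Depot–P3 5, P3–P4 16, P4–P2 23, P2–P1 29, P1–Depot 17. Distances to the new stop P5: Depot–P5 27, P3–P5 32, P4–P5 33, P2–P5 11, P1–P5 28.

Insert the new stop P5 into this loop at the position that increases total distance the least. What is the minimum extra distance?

+10 — insert P5 between P2 and P1.

Insertion cost between consecutive stops i–j is d(i,P5) + d(P5,j) − d(i,j):
  between Depot and P3: 27 + 32 − 5 = 54
  between P3 and P4: 32 + 33 − 16 = 49
  between P4 and P2: 33 + 11 − 23 = 21
  between P2 and P1: 11 + 28 − 29 = 10
  between P1 and Depot: 28 + 27 − 17 = 38
Cheapest insertion is between P2 and P1, adding 10.
New total = 90 + 10 = 100.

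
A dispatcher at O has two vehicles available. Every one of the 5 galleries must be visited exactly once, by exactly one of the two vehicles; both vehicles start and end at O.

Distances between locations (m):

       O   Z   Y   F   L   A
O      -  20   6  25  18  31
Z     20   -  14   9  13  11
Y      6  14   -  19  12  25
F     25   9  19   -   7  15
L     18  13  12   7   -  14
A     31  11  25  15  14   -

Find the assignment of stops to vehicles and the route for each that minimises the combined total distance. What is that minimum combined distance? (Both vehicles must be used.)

Check every non-empty split of the stops between the two vehicles; for each half take its own optimal tour:
  {Z} + {Y, F, L, A}: 40 + 71 = 111
  {Y} + {Z, F, L, A}: 12 + 71 = 83
  {Z, Y} + {F, L, A}: 40 + 71 = 111
  {F} + {Z, Y, L, A}: 50 + 63 = 113
  {Z, F} + {Y, L, A}: 54 + 63 = 117
  {Y, F} + {Z, L, A}: 50 + 63 = 113
  … (15 splits in total)
Best: vehicle 1 O → Y → O = 12; vehicle 2 O → Z → A → F → L → O = 71; combined 83.

83 m — the smallest possible combined total.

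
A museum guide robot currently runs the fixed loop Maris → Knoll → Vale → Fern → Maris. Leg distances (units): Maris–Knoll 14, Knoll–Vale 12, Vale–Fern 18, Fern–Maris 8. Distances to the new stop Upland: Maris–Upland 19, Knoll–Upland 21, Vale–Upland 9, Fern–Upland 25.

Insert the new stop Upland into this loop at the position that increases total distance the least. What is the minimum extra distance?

Minimum extra distance: 16, inserting Upland between Vale and Fern.

Insertion cost between consecutive stops i–j is d(i,Upland) + d(Upland,j) − d(i,j):
  between Maris and Knoll: 19 + 21 − 14 = 26
  between Knoll and Vale: 21 + 9 − 12 = 18
  between Vale and Fern: 9 + 25 − 18 = 16
  between Fern and Maris: 25 + 19 − 8 = 36
Cheapest insertion is between Vale and Fern, adding 16.
New total = 52 + 16 = 68.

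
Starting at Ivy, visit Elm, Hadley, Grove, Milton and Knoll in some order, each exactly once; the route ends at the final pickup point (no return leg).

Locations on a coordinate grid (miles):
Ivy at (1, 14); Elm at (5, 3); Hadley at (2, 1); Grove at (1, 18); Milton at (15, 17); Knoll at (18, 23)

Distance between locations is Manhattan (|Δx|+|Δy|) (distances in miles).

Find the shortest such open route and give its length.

Minimum one-way distance = 60 miles.

There are 5! = 120 possible orderings.
Ivy - Elm - Hadley - Grove - Milton - Knoll: 15+5+18+15+9 = 62
Ivy - Elm - Hadley - Grove - Knoll - Milton: 15+5+18+22+9 = 69
Ivy - Elm - Hadley - Milton - Grove - Knoll: 15+5+29+15+22 = 86
Ivy - Elm - Hadley - Milton - Knoll - Grove: 15+5+29+9+22 = 80
Ivy - Elm - Hadley - Knoll - Grove - Milton: 15+5+38+22+15 = 95
Ivy - Elm - Hadley - Knoll - Milton - Grove: 15+5+38+9+15 = 82
Ivy - Elm - Grove - Hadley - Milton - Knoll: 15+19+18+29+9 = 90
Ivy - Elm - Grove - Hadley - Knoll - Milton: 15+19+18+38+9 = 99
Ivy - Elm - Grove - Milton - Hadley - Knoll: 15+19+15+29+38 = 116
Ivy - Elm - Grove - Milton - Knoll - Hadley: 15+19+15+9+38 = 96
Ivy - Elm - Grove - Knoll - Hadley - Milton: 15+19+22+38+29 = 123
Ivy - Elm - Grove - Knoll - Milton - Hadley: 15+19+22+9+29 = 94
Ivy - Elm - Milton - Hadley - Grove - Knoll: 15+24+29+18+22 = 108
Ivy - Elm - Milton - Hadley - Knoll - Grove: 15+24+29+38+22 = 128
… (106 more)
Ivy - Grove - Hadley - Elm - Milton - Knoll: 4+18+5+24+9 = 60  ← best
The minimum is 60.
One shortest path: Ivy → Grove → Hadley → Elm → Milton → Knoll.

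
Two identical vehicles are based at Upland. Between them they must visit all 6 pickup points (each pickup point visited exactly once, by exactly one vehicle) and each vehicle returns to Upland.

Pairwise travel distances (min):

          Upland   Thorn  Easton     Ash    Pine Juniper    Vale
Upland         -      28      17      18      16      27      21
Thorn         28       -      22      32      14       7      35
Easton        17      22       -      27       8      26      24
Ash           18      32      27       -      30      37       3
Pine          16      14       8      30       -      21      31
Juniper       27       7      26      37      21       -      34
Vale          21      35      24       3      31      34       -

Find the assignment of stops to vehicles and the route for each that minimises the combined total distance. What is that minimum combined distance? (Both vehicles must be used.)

Try each way of splitting the stops between the two vehicles (each non-empty) and, for each split, find the best tour for each vehicle:
  {Thorn} + {Easton, Ash, Pine, Juniper, Vale}: 56 + 101 = 157
  {Easton} + {Thorn, Ash, Pine, Juniper, Vale}: 34 + 92 = 126
  {Thorn, Easton} + {Ash, Pine, Juniper, Vale}: 67 + 92 = 159
  {Ash} + {Thorn, Easton, Pine, Juniper, Vale}: 36 + 101 = 137
  {Thorn, Ash} + {Easton, Pine, Juniper, Vale}: 78 + 101 = 179
  {Easton, Ash} + {Thorn, Pine, Juniper, Vale}: 62 + 92 = 154
  … (31 splits in total)
  {Thorn, Easton, Pine, Juniper} + {Ash, Vale}: 73 + 42 = 115  ← best
Best: vehicle 1 Upland → Easton → Pine → Thorn → Juniper → Upland = 73; vehicle 2 Upland → Ash → Vale → Upland = 42; combined 115.

Minimum combined distance: 115 min.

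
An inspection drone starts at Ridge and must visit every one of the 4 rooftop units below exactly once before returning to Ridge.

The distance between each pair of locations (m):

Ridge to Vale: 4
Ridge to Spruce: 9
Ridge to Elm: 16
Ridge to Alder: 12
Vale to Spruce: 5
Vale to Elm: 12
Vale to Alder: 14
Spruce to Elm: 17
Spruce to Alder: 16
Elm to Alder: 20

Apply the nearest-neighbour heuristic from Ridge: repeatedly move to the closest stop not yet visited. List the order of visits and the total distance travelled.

At Ridge the remaining stops are Vale 4, Spruce 9, Alder 12, Elm 16; go to Vale.
At Vale the remaining stops are Spruce 5, Elm 12, Alder 14; go to Spruce.
At Spruce the remaining stops are Alder 16, Elm 17; go to Alder.
At Alder the remaining stops are Elm 20; go to Elm.
Return Elm→Ridge: 16.
Total = 4 + 5 + 16 + 20 + 16 = 61.

61 m along Ridge → Vale → Spruce → Alder → Elm → Ridge.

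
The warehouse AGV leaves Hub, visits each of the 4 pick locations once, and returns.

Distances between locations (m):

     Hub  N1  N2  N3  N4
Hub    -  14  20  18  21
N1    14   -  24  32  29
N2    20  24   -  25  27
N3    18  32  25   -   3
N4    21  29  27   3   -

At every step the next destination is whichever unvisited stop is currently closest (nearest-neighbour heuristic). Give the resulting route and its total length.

Hub → [N1:14 / N3:18 / N2:20 / N4:21] → N1 (14)
N1 → [N2:24 / N4:29 / N3:32] → N2 (24)
N2 → [N3:25 / N4:27] → N3 (25)
N3 → [N4:3] → N4 (3)
Return N4→Hub: 21.
Total = 14 + 24 + 25 + 3 + 21 = 87.

87 m along Hub → N1 → N2 → N3 → N4 → Hub.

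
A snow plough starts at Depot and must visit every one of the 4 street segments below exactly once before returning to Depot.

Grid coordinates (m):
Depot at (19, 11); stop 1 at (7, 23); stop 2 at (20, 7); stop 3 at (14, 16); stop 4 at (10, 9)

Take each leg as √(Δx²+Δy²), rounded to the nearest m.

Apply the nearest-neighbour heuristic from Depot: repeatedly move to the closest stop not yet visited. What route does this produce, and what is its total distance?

From Depot: distances to unvisited — stop 2=4, stop 3=7, stop 4=9, stop 1=17. Nearest is stop 2 (4).
From stop 2: distances to unvisited — stop 4=10, stop 3=11, stop 1=21. Nearest is stop 4 (10).
From stop 4: distances to unvisited — stop 3=8, stop 1=14. Nearest is stop 3 (8).
From stop 3: distances to unvisited — stop 1=10. Nearest is stop 1 (10).
Return stop 1→Depot: 17.
Total = 4 + 10 + 8 + 10 + 17 = 49.

Total distance 49 m via the nearest-neighbour route Depot → stop 2 → stop 4 → stop 3 → stop 1 → Depot.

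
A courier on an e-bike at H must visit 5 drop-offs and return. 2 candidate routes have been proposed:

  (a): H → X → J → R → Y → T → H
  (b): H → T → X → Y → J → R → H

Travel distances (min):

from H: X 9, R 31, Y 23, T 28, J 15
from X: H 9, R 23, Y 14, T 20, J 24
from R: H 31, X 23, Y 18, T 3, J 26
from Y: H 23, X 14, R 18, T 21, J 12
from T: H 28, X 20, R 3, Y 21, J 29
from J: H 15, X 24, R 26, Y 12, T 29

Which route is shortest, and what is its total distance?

Shortest is (a), total 126 min.

(a): 9 + 24 + 26 + 18 + 21 + 28 = 126
(b): 28 + 20 + 14 + 12 + 26 + 31 = 131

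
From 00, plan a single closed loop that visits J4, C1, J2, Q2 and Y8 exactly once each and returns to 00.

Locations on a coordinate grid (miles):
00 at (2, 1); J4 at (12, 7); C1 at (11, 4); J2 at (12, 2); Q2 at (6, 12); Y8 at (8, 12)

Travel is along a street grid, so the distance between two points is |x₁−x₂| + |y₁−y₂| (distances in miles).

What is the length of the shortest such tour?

44 miles — the shortest possible round trip.

With 5 stops there are 5!/2 = 60 distinct round trips (a route and its reverse cost the same).
00→J4→C1→J2→Q2→Y8→00: 16+4+3+16+2+17 = 58
00→J4→C1→J2→Y8→Q2→00: 16+4+3+14+2+15 = 54
00→J4→C1→Q2→J2→Y8→00: 16+4+13+16+14+17 = 80
00→J4→C1→Q2→Y8→J2→00: 16+4+13+2+14+11 = 60
00→J4→C1→Y8→J2→Q2→00: 16+4+11+14+16+15 = 76
00→J4→C1→Y8→Q2→J2→00: 16+4+11+2+16+11 = 60
00→J4→J2→C1→Q2→Y8→00: 16+5+3+13+2+17 = 56
00→J4→J2→C1→Y8→Q2→00: 16+5+3+11+2+15 = 52
00→J4→J2→Q2→C1→Y8→00: 16+5+16+13+11+17 = 78
00→J4→J2→Q2→Y8→C1→00: 16+5+16+2+11+12 = 62
00→J4→J2→Y8→C1→Q2→00: 16+5+14+11+13+15 = 74
00→J4→J2→Y8→Q2→C1→00: 16+5+14+2+13+12 = 62
00→J4→Q2→C1→J2→Y8→00: 16+11+13+3+14+17 = 74
00→J4→Q2→C1→Y8→J2→00: 16+11+13+11+14+11 = 76
… (46 more)
00→J2→C1→J4→Y8→Q2→00: 11+3+4+9+2+15 = 44  ← best
The minimum is 44.
One optimal route: 00 → J2 → C1 → J4 → Y8 → Q2 → 00 (or its reverse).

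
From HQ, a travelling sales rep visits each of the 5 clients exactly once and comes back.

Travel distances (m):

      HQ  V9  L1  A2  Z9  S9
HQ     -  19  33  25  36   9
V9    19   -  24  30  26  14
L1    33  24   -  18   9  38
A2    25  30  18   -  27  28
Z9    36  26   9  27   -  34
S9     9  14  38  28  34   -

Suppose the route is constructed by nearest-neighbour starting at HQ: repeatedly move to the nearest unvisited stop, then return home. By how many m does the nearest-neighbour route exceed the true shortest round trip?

Excess over optimum: 7 m.

HQ: S9=9, V9=19, A2=25, L1=33, Z9=36 ⇒ S9
S9: V9=14, A2=28, Z9=34, L1=38 ⇒ V9
V9: L1=24, Z9=26, A2=30 ⇒ L1
L1: Z9=9, A2=18 ⇒ Z9
Z9: A2=27 ⇒ A2
NN route HQ → S9 → V9 → L1 → Z9 → A2 → HQ costs 108.
Optimal: HQ → A2 → L1 → Z9 → V9 → S9 → HQ costs 101 (by enumerating all 60 distinct tours).
Excess = 108 − 101 = 7.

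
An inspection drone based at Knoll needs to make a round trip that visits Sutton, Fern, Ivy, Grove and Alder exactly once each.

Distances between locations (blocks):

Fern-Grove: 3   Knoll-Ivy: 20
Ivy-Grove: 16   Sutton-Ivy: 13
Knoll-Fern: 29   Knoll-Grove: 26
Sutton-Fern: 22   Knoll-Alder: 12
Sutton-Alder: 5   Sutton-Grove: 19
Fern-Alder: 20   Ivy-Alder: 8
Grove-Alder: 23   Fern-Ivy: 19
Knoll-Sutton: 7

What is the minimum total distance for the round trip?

68 blocks — the shortest possible round trip.

There are 60 distinct closed tours to check (reversals are equivalent).
Knoll-Sutton-Fern-Ivy-Grove-Alder-Knoll: 7+22+19+16+23+12 = 99
Knoll-Sutton-Fern-Ivy-Alder-Grove-Knoll: 7+22+19+8+23+26 = 105
Knoll-Sutton-Fern-Grove-Ivy-Alder-Knoll: 7+22+3+16+8+12 = 68
Knoll-Sutton-Fern-Grove-Alder-Ivy-Knoll: 7+22+3+23+8+20 = 83
Knoll-Sutton-Fern-Alder-Ivy-Grove-Knoll: 7+22+20+8+16+26 = 99
Knoll-Sutton-Fern-Alder-Grove-Ivy-Knoll: 7+22+20+23+16+20 = 108
Knoll-Sutton-Ivy-Fern-Grove-Alder-Knoll: 7+13+19+3+23+12 = 77
Knoll-Sutton-Ivy-Fern-Alder-Grove-Knoll: 7+13+19+20+23+26 = 108
Knoll-Sutton-Ivy-Grove-Fern-Alder-Knoll: 7+13+16+3+20+12 = 71
Knoll-Sutton-Ivy-Grove-Alder-Fern-Knoll: 7+13+16+23+20+29 = 108
Knoll-Sutton-Ivy-Alder-Fern-Grove-Knoll: 7+13+8+20+3+26 = 77
Knoll-Sutton-Ivy-Alder-Grove-Fern-Knoll: 7+13+8+23+3+29 = 83
Knoll-Sutton-Grove-Fern-Ivy-Alder-Knoll: 7+19+3+19+8+12 = 68
Knoll-Sutton-Grove-Fern-Alder-Ivy-Knoll: 7+19+3+20+8+20 = 77
… (46 more)
The minimum is 68.
One optimal route: Knoll → Sutton → Fern → Grove → Ivy → Alder → Knoll (or its reverse).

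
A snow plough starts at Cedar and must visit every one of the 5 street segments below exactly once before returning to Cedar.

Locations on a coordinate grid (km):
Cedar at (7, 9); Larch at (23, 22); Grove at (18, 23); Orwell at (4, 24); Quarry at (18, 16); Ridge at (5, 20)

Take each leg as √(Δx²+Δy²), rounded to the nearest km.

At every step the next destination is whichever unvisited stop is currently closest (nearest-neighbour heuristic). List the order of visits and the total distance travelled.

55 km along Cedar → Ridge → Orwell → Grove → Larch → Quarry → Cedar.

From Cedar: distances to unvisited — Ridge=11, Quarry=13, Orwell=15, Grove=18, Larch=21. Nearest is Ridge (11).
From Ridge: distances to unvisited — Orwell=4, Grove=13, Quarry=14, Larch=18. Nearest is Orwell (4).
From Orwell: distances to unvisited — Grove=14, Quarry=16, Larch=19. Nearest is Grove (14).
From Grove: distances to unvisited — Larch=5, Quarry=7. Nearest is Larch (5).
From Larch: distances to unvisited — Quarry=8. Nearest is Quarry (8).
Return Quarry→Cedar: 13.
Total = 11 + 4 + 14 + 5 + 8 + 13 = 55.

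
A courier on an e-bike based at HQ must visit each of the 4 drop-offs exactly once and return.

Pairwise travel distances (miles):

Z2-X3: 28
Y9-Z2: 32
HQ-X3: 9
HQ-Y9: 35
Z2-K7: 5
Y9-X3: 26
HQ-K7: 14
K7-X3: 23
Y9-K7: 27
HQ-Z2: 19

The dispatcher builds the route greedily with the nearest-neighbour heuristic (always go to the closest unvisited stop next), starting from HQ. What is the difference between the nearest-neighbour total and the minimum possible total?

From HQ: X3=9, K7=14, Z2=19, Y9=35 → choose X3 (9).
From X3: K7=23, Y9=26, Z2=28 → choose K7 (23).
From K7: Z2=5, Y9=27 → choose Z2 (5).
From Z2: Y9=32 → choose Y9 (32).
NN route HQ → X3 → K7 → Z2 → Y9 → HQ costs 104.
Optimal: HQ → Z2 → K7 → Y9 → X3 → HQ costs 86 (by enumerating all 12 distinct tours).
Excess = 104 − 86 = 18.

The nearest-neighbour route is 18 miles longer than optimal.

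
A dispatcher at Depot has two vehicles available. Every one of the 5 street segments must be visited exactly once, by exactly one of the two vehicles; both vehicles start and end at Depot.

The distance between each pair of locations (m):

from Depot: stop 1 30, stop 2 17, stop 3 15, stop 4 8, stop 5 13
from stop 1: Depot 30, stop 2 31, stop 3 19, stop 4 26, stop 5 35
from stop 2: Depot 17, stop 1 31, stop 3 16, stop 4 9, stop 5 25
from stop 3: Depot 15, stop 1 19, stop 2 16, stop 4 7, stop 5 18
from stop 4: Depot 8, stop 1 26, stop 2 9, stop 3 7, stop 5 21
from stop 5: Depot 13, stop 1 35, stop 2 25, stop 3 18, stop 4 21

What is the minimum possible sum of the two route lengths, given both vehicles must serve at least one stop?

Check every non-empty split of the stops between the two vehicles; for each half take its own optimal tour:
  {stop 1} + {stop 2, stop 3, stop 4, stop 5}: 60 + 64 = 124
  {stop 2} + {stop 1, stop 3, stop 4, stop 5}: 34 + 82 = 116
  {stop 1, stop 2} + {stop 3, stop 4, stop 5}: 78 + 46 = 124
  {stop 3} + {stop 1, stop 2, stop 4, stop 5}: 30 + 96 = 126
  {stop 1, stop 3} + {stop 2, stop 4, stop 5}: 64 + 55 = 119
  {stop 2, stop 3} + {stop 1, stop 4, stop 5}: 48 + 82 = 130
  … (15 splits in total)
  {stop 1, stop 2, stop 3, stop 4} + {stop 5}: 82 + 26 = 108  ← best
Best: vehicle 1 Depot → stop 1 → stop 3 → stop 2 → stop 4 → Depot = 82; vehicle 2 Depot → stop 5 → Depot = 26; combined 108.

108 m — the smallest possible combined total.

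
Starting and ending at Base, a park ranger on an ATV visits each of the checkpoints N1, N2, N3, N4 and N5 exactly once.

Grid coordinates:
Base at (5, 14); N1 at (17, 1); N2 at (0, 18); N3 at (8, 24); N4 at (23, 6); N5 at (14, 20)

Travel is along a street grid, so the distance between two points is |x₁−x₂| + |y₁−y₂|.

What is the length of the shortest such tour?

Shortest round trip = 92.

There are 60 distinct closed tours to check (reversals are equivalent).
Base - N1 - N2 - N3 - N4 - N5 - Base: 25+34+14+33+23+15 = 144
Base - N1 - N2 - N3 - N5 - N4 - Base: 25+34+14+10+23+26 = 132
Base - N1 - N2 - N4 - N3 - N5 - Base: 25+34+35+33+10+15 = 152
Base - N1 - N2 - N4 - N5 - N3 - Base: 25+34+35+23+10+13 = 140
Base - N1 - N2 - N5 - N3 - N4 - Base: 25+34+16+10+33+26 = 144
Base - N1 - N2 - N5 - N4 - N3 - Base: 25+34+16+23+33+13 = 144
Base - N1 - N3 - N2 - N4 - N5 - Base: 25+32+14+35+23+15 = 144
Base - N1 - N3 - N2 - N5 - N4 - Base: 25+32+14+16+23+26 = 136
Base - N1 - N3 - N4 - N2 - N5 - Base: 25+32+33+35+16+15 = 156
Base - N1 - N3 - N4 - N5 - N2 - Base: 25+32+33+23+16+9 = 138
Base - N1 - N3 - N5 - N2 - N4 - Base: 25+32+10+16+35+26 = 144
Base - N1 - N3 - N5 - N4 - N2 - Base: 25+32+10+23+35+9 = 134
Base - N1 - N4 - N2 - N3 - N5 - Base: 25+11+35+14+10+15 = 110
Base - N1 - N4 - N2 - N5 - N3 - Base: 25+11+35+16+10+13 = 110
… (46 more)
Base - N1 - N4 - N5 - N3 - N2 - Base: 25+11+23+10+14+9 = 92  ← best
The minimum is 92.
One optimal route: Base → N1 → N4 → N5 → N3 → N2 → Base (or its reverse).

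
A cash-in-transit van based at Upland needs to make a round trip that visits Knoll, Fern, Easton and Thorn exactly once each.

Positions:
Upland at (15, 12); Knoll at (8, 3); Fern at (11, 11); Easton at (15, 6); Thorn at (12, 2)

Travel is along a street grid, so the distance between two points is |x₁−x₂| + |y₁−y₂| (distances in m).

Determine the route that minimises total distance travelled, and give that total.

Upland - Knoll - Fern - Easton - Thorn - Upland: 16+11+9+7+13 = 56
Upland - Knoll - Fern - Thorn - Easton - Upland: 16+11+10+7+6 = 50
Upland - Knoll - Easton - Fern - Thorn - Upland: 16+10+9+10+13 = 58
Upland - Knoll - Easton - Thorn - Fern - Upland: 16+10+7+10+5 = 48
Upland - Knoll - Thorn - Fern - Easton - Upland: 16+5+10+9+6 = 46
Upland - Knoll - Thorn - Easton - Fern - Upland: 16+5+7+9+5 = 42
Upland - Fern - Knoll - Easton - Thorn - Upland: 5+11+10+7+13 = 46
Upland - Fern - Knoll - Thorn - Easton - Upland: 5+11+5+7+6 = 34
Upland - Fern - Easton - Knoll - Thorn - Upland: 5+9+10+5+13 = 42
Upland - Fern - Thorn - Knoll - Easton - Upland: 5+10+5+10+6 = 36
Upland - Easton - Knoll - Fern - Thorn - Upland: 6+10+11+10+13 = 50
Upland - Easton - Fern - Knoll - Thorn - Upland: 6+9+11+5+13 = 44
The minimum is 34.
One optimal route: Upland → Fern → Knoll → Thorn → Easton → Upland (or its reverse).

Minimum total distance: 34 m.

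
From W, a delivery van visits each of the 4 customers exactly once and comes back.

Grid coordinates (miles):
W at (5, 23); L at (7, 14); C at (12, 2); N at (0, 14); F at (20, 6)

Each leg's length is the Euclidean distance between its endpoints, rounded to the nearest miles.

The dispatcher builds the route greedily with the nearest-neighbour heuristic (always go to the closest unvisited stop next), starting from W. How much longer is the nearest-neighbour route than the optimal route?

From W: L=9, N=10, C=22, F=23 → choose L (9).
From L: N=7, C=13, F=15 → choose N (7).
From N: C=17, F=22 → choose C (17).
From C: F=9 → choose F (9).
NN route W → L → N → C → F → W costs 65.
Optimal: W → L → F → C → N → W costs 60 (by enumerating all 12 distinct tours).
Excess = 65 − 60 = 5.

Excess over optimum: 5 miles.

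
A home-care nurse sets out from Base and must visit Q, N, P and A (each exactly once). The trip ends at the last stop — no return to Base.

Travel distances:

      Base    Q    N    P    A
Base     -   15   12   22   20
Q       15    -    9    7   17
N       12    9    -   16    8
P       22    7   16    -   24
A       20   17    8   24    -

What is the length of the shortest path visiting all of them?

Minimum one-way distance = 44.

There are 4! = 24 possible orderings.
Base → Q → N → P → A: 15+9+16+24 = 64
Base → Q → N → A → P: 15+9+8+24 = 56
Base → Q → P → N → A: 15+7+16+8 = 46
Base → Q → P → A → N: 15+7+24+8 = 54
Base → Q → A → N → P: 15+17+8+16 = 56
Base → Q → A → P → N: 15+17+24+16 = 72
Base → N → Q → P → A: 12+9+7+24 = 52
Base → N → Q → A → P: 12+9+17+24 = 62
Base → N → P → Q → A: 12+16+7+17 = 52
Base → N → P → A → Q: 12+16+24+17 = 69
Base → N → A → Q → P: 12+8+17+7 = 44
Base → N → A → P → Q: 12+8+24+7 = 51
Base → P → Q → N → A: 22+7+9+8 = 46
Base → P → Q → A → N: 22+7+17+8 = 54
… (10 more)
The minimum is 44.
One shortest path: Base → N → A → Q → P.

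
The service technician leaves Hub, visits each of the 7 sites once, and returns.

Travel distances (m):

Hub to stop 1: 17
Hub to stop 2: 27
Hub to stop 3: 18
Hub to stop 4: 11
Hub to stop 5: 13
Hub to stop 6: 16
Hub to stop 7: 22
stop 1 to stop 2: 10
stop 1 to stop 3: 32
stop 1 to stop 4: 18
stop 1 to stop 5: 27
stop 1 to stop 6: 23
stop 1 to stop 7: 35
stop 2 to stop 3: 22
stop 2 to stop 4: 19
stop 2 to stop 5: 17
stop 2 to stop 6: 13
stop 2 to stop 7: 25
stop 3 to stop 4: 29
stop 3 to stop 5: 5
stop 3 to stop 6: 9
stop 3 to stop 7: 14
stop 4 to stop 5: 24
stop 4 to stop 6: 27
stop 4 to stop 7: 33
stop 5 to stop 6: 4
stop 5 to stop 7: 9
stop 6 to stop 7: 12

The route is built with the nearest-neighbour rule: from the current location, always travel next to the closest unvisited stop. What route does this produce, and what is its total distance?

At Hub the remaining stops are stop 4 11, stop 5 13, stop 6 16, stop 1 17, stop 3 18, stop 7 22, stop 2 27; go to stop 4.
At stop 4 the remaining stops are stop 1 18, stop 2 19, stop 5 24, stop 6 27, stop 3 29, stop 7 33; go to stop 1.
At stop 1 the remaining stops are stop 2 10, stop 6 23, stop 5 27, stop 3 32, stop 7 35; go to stop 2.
At stop 2 the remaining stops are stop 6 13, stop 5 17, stop 3 22, stop 7 25; go to stop 6.
At stop 6 the remaining stops are stop 5 4, stop 3 9, stop 7 12; go to stop 5.
At stop 5 the remaining stops are stop 3 5, stop 7 9; go to stop 3.
At stop 3 the remaining stops are stop 7 14; go to stop 7.
Return stop 7→Hub: 22.
Total = 11 + 18 + 10 + 13 + 4 + 5 + 14 + 22 = 97.

Nearest-neighbour total = 97 m; route Hub → stop 4 → stop 1 → stop 2 → stop 6 → stop 5 → stop 3 → stop 7 → Hub.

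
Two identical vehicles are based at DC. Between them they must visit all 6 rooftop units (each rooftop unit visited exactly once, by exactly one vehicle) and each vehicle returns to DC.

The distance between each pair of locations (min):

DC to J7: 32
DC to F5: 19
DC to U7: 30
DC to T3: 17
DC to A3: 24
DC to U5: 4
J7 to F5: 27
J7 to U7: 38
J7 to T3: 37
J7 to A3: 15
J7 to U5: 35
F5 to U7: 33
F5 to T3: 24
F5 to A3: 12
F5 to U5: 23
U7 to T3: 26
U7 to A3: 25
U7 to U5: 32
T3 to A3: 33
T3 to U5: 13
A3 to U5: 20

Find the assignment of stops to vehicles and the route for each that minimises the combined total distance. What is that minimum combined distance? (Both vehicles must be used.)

There are 2^5 − 1 = 31 ways to divide the 6 stops into two non-empty groups. For each, the best each vehicle can do is its own shortest tour through its group:
  {J7} + {F5, U7, T3, A3, U5}: 64 + 99 = 163
  {F5} + {J7, U7, T3, A3, U5}: 38 + 115 = 153
  {J7, F5} + {U7, T3, A3, U5}: 78 + 92 = 170
  {U7} + {J7, F5, T3, A3, U5}: 60 + 100 = 160
  {J7, U7} + {F5, T3, A3, U5}: 100 + 77 = 177
  {F5, U7} + {J7, T3, A3, U5}: 82 + 93 = 175
  … (31 splits in total)
  {J7, F5, U7, T3, A3} + {U5}: 127 + 8 = 135  ← best
Best: vehicle 1 DC → F5 → A3 → J7 → U7 → T3 → DC = 127; vehicle 2 DC → U5 → DC = 8; combined 135.

135 min — the smallest possible combined total.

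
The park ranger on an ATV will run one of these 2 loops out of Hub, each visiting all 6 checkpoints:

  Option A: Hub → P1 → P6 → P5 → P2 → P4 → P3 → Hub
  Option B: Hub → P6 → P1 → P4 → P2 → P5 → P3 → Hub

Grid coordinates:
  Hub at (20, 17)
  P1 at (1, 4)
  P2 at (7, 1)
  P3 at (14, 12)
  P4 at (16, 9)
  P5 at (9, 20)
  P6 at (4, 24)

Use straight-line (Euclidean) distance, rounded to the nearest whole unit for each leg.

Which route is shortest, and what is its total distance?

92 — Option A is the shortest.

Option A: 23 + 20 + 6 + 19 + 12 + 4 + 8 = 92
Option B: 17 + 20 + 16 + 12 + 19 + 9 + 8 = 101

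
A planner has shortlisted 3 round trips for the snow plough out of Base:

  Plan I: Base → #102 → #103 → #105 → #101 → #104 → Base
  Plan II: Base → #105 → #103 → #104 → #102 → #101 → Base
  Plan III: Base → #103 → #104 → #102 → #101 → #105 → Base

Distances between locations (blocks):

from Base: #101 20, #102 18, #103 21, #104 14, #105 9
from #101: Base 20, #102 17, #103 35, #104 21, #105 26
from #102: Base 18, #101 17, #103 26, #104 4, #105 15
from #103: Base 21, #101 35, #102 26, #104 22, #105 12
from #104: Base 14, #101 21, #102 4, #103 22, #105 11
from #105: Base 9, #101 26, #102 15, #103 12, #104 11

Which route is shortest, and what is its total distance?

84 blocks — Plan II is the shortest.

Plan I: 18 + 26 + 12 + 26 + 21 + 14 = 117
Plan II: 9 + 12 + 22 + 4 + 17 + 20 = 84
Plan III: 21 + 22 + 4 + 17 + 26 + 9 = 99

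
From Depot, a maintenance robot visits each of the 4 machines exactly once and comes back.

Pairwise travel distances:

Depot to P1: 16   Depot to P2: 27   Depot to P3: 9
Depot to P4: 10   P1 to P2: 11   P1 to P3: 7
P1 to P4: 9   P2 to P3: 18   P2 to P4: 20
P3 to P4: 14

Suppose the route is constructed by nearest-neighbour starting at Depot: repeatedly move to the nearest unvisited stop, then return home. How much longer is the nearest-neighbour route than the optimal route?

Depot: P3=9, P4=10, P1=16, P2=27 ⇒ P3
P3: P1=7, P4=14, P2=18 ⇒ P1
P1: P4=9, P2=11 ⇒ P4
P4: P2=20 ⇒ P2
NN route Depot → P3 → P1 → P4 → P2 → Depot costs 72.
Optimal: Depot → P3 → P1 → P2 → P4 → Depot costs 57 (by enumerating all 12 distinct tours).
Excess = 72 − 57 = 15.

15 longer than the optimal tour.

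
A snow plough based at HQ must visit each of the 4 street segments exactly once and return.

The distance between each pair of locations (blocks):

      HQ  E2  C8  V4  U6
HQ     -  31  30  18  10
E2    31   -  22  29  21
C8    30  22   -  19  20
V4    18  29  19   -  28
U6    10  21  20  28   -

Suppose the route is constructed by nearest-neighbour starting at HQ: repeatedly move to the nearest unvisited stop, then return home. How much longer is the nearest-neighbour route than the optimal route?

19 blocks longer than the optimal tour.

HQ: U6=10, V4=18, C8=30, E2=31 ⇒ U6
U6: C8=20, E2=21, V4=28 ⇒ C8
C8: V4=19, E2=22 ⇒ V4
V4: E2=29 ⇒ E2
NN route HQ → U6 → C8 → V4 → E2 → HQ costs 109.
Optimal: HQ → V4 → C8 → E2 → U6 → HQ costs 90 (by enumerating all 12 distinct tours).
Excess = 109 − 90 = 19.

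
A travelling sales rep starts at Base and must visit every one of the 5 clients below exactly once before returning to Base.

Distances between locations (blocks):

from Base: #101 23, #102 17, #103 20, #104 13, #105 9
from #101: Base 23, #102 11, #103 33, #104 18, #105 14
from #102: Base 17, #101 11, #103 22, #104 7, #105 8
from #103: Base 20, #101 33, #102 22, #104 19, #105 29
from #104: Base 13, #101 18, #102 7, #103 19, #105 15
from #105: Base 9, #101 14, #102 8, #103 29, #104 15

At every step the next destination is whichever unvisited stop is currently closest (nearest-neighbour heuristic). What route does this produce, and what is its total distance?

From Base: distances to unvisited — #105=9, #104=13, #102=17, #103=20, #101=23. Nearest is #105 (9).
From #105: distances to unvisited — #102=8, #101=14, #104=15, #103=29. Nearest is #102 (8).
From #102: distances to unvisited — #104=7, #101=11, #103=22. Nearest is #104 (7).
From #104: distances to unvisited — #101=18, #103=19. Nearest is #101 (18).
From #101: distances to unvisited — #103=33. Nearest is #103 (33).
Return #103→Base: 20.
Total = 9 + 8 + 7 + 18 + 33 + 20 = 95.

Total distance 95 blocks via the nearest-neighbour route Base → #105 → #102 → #104 → #101 → #103 → Base.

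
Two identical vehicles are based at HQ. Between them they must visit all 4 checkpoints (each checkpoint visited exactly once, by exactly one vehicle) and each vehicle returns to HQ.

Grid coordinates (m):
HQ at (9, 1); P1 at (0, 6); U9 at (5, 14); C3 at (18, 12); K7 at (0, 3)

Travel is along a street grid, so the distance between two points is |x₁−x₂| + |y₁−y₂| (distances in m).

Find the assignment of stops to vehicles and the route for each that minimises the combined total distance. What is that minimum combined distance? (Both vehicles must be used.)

Try each way of splitting the stops between the two vehicles (each non-empty) and, for each split, find the best tour for each vehicle:
  {P1} + {U9, C3, K7}: 28 + 62 = 90
  {U9} + {P1, C3, K7}: 34 + 58 = 92
  {P1, U9} + {C3, K7}: 44 + 58 = 102
  {C3} + {P1, U9, K7}: 40 + 44 = 84
  {P1, C3} + {U9, K7}: 58 + 44 = 102
  {U9, C3} + {P1, K7}: 52 + 28 = 80
  … (7 splits in total)
Best: vehicle 1 HQ → U9 → C3 → HQ = 52; vehicle 2 HQ → P1 → K7 → HQ = 28; combined 80.

80 m — the smallest possible combined total.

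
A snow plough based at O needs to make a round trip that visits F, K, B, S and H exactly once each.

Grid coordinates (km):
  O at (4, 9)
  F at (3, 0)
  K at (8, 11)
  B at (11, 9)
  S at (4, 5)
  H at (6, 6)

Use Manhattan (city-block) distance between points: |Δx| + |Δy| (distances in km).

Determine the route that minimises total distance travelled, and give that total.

38 km — the shortest possible round trip.

O-F-K-B-S-H-O: 10+16+5+11+3+5 = 50
O-F-K-B-H-S-O: 10+16+5+8+3+4 = 46
O-F-K-S-B-H-O: 10+16+10+11+8+5 = 60
O-F-K-S-H-B-O: 10+16+10+3+8+7 = 54
O-F-K-H-B-S-O: 10+16+7+8+11+4 = 56
O-F-K-H-S-B-O: 10+16+7+3+11+7 = 54
O-F-B-K-S-H-O: 10+17+5+10+3+5 = 50
O-F-B-K-H-S-O: 10+17+5+7+3+4 = 46
O-F-B-S-K-H-O: 10+17+11+10+7+5 = 60
O-F-B-S-H-K-O: 10+17+11+3+7+6 = 54
O-F-B-H-K-S-O: 10+17+8+7+10+4 = 56
O-F-B-H-S-K-O: 10+17+8+3+10+6 = 54
O-F-S-K-B-H-O: 10+6+10+5+8+5 = 44
O-F-S-K-H-B-O: 10+6+10+7+8+7 = 48
… (46 more)
O-F-S-H-K-B-O: 10+6+3+7+5+7 = 38  ← best
The minimum is 38.
One optimal route: O → F → S → H → K → B → O (or its reverse).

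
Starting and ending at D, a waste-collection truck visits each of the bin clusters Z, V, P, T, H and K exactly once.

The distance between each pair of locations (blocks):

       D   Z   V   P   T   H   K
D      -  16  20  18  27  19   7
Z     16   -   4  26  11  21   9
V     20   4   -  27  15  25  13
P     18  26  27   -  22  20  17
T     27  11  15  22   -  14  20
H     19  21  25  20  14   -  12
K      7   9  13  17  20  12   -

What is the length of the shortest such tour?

Shortest round trip = 87 blocks.

There are 360 distinct closed tours to check (reversals are equivalent).
D-Z-V-P-T-H-K-D: 16+4+27+22+14+12+7 = 102
D-Z-V-P-T-K-H-D: 16+4+27+22+20+12+19 = 120
D-Z-V-P-H-T-K-D: 16+4+27+20+14+20+7 = 108
D-Z-V-P-H-K-T-D: 16+4+27+20+12+20+27 = 126
D-Z-V-P-K-T-H-D: 16+4+27+17+20+14+19 = 117
D-Z-V-P-K-H-T-D: 16+4+27+17+12+14+27 = 117
D-Z-V-T-P-H-K-D: 16+4+15+22+20+12+7 = 96
D-Z-V-T-P-K-H-D: 16+4+15+22+17+12+19 = 105
… (352 more)
D-P-H-T-Z-V-K-D: 18+20+14+11+4+13+7 = 87  ← best
The minimum is 87.
One optimal route: D → P → H → T → Z → V → K → D (or its reverse).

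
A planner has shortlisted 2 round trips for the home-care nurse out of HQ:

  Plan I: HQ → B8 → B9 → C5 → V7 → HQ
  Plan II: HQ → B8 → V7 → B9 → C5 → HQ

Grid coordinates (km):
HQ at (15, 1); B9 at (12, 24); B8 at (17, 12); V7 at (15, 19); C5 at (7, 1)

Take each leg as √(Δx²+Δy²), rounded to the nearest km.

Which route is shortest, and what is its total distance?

Plan I: 11 + 13 + 24 + 20 + 18 = 86
Plan II: 11 + 7 + 6 + 24 + 8 = 56

Shortest is Plan II, total 56 km.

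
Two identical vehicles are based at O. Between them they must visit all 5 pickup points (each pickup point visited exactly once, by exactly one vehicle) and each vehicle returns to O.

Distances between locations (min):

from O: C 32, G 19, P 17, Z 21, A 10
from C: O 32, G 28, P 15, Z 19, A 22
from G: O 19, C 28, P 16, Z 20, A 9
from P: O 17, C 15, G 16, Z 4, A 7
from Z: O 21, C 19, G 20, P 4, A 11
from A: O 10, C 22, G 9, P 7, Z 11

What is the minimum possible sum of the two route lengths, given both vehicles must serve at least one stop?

107 min — the smallest possible combined total.

Try each way of splitting the stops between the two vehicles (each non-empty) and, for each split, find the best tour for each vehicle:
  {C} + {G, P, Z, A}: 64 + 60 = 124
  {G} + {C, P, Z, A}: 38 + 72 = 110
  {C, G} + {P, Z, A}: 79 + 42 = 121
  {P} + {C, G, Z, A}: 34 + 87 = 121
  {C, P} + {G, Z, A}: 64 + 60 = 124
  {G, P} + {C, Z, A}: 52 + 72 = 124
  … (15 splits in total)
  {C, G, P, Z} + {A}: 87 + 20 = 107  ← best
Best: vehicle 1 O → G → C → P → Z → O = 87; vehicle 2 O → A → O = 20; combined 107.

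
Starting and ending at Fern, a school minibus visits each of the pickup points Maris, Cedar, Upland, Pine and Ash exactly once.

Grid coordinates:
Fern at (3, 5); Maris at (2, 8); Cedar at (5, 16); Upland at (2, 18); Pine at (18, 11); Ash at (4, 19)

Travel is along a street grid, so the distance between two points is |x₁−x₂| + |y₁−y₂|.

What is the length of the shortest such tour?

Minimum total distance: 60.

There are 60 distinct closed tours to check (reversals are equivalent).
Fern→Maris→Cedar→Upland→Pine→Ash→Fern: 4+11+5+23+22+15 = 80
Fern→Maris→Cedar→Upland→Ash→Pine→Fern: 4+11+5+3+22+21 = 66
Fern→Maris→Cedar→Pine→Upland→Ash→Fern: 4+11+18+23+3+15 = 74
Fern→Maris→Cedar→Pine→Ash→Upland→Fern: 4+11+18+22+3+14 = 72
Fern→Maris→Cedar→Ash→Upland→Pine→Fern: 4+11+4+3+23+21 = 66
Fern→Maris→Cedar→Ash→Pine→Upland→Fern: 4+11+4+22+23+14 = 78
Fern→Maris→Upland→Cedar→Pine→Ash→Fern: 4+10+5+18+22+15 = 74
Fern→Maris→Upland→Cedar→Ash→Pine→Fern: 4+10+5+4+22+21 = 66
Fern→Maris→Upland→Pine→Cedar→Ash→Fern: 4+10+23+18+4+15 = 74
Fern→Maris→Upland→Pine→Ash→Cedar→Fern: 4+10+23+22+4+13 = 76
Fern→Maris→Upland→Ash→Cedar→Pine→Fern: 4+10+3+4+18+21 = 60
Fern→Maris→Upland→Ash→Pine→Cedar→Fern: 4+10+3+22+18+13 = 70
Fern→Maris→Pine→Cedar→Upland→Ash→Fern: 4+19+18+5+3+15 = 64
Fern→Maris→Pine→Cedar→Ash→Upland→Fern: 4+19+18+4+3+14 = 62
… (46 more)
The minimum is 60.
One optimal route: Fern → Maris → Upland → Ash → Cedar → Pine → Fern (or its reverse).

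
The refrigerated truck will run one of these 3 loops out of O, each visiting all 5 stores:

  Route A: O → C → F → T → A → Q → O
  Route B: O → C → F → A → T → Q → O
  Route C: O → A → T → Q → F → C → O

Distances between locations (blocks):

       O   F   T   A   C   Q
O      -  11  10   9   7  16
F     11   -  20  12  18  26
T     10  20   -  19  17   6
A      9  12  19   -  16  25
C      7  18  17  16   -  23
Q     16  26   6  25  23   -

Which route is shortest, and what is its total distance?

78 blocks — Route B is the shortest.

Route A: 7 + 18 + 20 + 19 + 25 + 16 = 105
Route B: 7 + 18 + 12 + 19 + 6 + 16 = 78
Route C: 9 + 19 + 6 + 26 + 18 + 7 = 85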